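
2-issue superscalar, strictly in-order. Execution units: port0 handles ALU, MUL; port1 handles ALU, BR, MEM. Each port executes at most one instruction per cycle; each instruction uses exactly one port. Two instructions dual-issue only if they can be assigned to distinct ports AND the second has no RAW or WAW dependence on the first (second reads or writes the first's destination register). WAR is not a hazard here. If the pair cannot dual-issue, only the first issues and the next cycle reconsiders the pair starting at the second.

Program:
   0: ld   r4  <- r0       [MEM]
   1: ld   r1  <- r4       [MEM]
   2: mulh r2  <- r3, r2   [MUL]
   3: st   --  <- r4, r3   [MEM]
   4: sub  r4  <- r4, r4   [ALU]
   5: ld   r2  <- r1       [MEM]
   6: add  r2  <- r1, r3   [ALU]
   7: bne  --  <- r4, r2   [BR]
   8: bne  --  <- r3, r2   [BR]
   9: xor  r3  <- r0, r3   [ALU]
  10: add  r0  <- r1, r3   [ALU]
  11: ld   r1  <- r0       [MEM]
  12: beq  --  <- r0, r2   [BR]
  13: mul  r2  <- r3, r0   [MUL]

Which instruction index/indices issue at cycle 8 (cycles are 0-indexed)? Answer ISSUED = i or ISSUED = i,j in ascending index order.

ISSUED = 11

c0: i0 ld  no-port MEM/MEM
c1: i1,i2 ld+mulh  dual
c2: i3,i4 st+sub  dual
c3: i5 ld  WAW r2
c4: i6 add  RAW r2
c5: i7 bne  no-port BR/BR
c6: i8,i9 bne+xor  dual
c7: i10 add  RAW r0
c8: i11 ld  no-port MEM/BR
c9: i12,i13 beq+mul  dual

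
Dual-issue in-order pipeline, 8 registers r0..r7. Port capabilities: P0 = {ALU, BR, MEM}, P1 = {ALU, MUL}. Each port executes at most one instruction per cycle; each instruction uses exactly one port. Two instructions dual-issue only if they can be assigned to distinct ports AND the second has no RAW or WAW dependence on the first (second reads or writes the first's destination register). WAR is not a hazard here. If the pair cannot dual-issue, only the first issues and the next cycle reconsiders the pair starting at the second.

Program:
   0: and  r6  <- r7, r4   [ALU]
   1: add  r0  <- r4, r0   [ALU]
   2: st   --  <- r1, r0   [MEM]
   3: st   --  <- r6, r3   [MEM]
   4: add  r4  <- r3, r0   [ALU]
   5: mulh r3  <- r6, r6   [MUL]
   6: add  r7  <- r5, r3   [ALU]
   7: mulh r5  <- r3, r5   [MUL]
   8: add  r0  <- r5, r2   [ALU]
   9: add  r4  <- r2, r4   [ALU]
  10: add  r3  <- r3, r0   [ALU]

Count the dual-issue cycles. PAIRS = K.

0. and.ALU;add.ALU @i0+i1  | pair
1. st.MEM @i2  | no-port MEM/MEM
2. st.MEM;add.ALU @i3+i4  | pair
3. mulh.MUL @i5  | RAW r3
4. add.ALU;mulh.MUL @i6+i7  | pair
5. add.ALU;add.ALU @i8+i9  | pair
6. add.ALU @i10  | tail

PAIRS = 4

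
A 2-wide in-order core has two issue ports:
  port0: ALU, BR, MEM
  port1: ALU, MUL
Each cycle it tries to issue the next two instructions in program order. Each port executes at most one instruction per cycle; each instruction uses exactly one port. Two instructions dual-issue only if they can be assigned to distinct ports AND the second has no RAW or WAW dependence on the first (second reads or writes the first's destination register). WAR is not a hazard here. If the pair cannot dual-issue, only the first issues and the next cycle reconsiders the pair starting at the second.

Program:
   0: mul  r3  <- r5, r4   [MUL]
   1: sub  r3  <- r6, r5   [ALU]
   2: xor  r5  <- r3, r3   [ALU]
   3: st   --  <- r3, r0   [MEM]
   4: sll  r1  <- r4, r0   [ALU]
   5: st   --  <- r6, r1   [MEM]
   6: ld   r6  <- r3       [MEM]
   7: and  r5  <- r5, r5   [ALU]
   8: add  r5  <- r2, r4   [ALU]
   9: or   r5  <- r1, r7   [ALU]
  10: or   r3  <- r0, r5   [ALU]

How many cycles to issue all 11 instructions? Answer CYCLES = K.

CYCLES = 9

0. mul @i0  | WAW r3
1. sub @i1  | RAW r3
2. xor;st @i2,i3  | 2-wide
3. sll @i4  | RAW r1
4. st @i5  | no-port MEM/MEM
5. ld;and @i6,i7  | 2-wide
6. add @i8  | WAW r5
7. or @i9  | RAW r5
8. or @i10  | tail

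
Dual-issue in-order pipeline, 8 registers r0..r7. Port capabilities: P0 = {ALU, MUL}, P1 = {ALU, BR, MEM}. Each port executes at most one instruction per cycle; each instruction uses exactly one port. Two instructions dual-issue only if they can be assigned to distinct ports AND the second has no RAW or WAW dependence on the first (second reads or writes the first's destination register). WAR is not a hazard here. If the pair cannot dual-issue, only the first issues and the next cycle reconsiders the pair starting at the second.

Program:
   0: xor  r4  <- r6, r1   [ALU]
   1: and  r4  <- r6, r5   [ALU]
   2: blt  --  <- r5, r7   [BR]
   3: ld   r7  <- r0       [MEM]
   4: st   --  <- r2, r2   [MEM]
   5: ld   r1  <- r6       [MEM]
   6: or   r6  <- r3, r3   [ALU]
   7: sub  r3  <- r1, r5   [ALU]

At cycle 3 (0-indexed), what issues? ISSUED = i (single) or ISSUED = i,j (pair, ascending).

#0 head=0: xor i0 WAW r4
#1 head=1: and/blt i1&i2 pair
#2 head=3: ld i3 no-port MEM/MEM
#3 head=4: st i4 no-port MEM/MEM
#4 head=5: ld/or i5&i6 pair
#5 head=7: sub i7 tail

ISSUED = 4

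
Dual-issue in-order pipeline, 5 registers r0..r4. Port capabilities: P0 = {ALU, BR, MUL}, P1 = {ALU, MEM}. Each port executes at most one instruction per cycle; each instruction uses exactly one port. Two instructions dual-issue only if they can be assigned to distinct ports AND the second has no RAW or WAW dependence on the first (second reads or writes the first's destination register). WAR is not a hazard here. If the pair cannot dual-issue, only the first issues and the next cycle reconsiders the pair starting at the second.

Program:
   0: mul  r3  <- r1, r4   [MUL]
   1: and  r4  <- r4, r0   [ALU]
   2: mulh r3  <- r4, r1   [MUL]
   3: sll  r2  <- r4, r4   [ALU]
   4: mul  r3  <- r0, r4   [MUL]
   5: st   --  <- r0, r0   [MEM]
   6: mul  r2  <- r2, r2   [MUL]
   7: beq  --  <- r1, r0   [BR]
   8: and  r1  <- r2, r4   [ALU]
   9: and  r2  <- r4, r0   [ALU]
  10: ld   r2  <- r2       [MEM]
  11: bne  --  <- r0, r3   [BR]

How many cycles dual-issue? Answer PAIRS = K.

  cy0 -> i0,i1 (mul and) 2-wide
  cy1 -> i2,i3 (mulh sll) 2-wide
  cy2 -> i4,i5 (mul st) 2-wide
  cy3 -> i6 (mul) no-port MUL/BR
  cy4 -> i7,i8 (beq and) 2-wide
  cy5 -> i9 (and) RAW+WAW r2
  cy6 -> i10,i11 (ld bne) 2-wide

PAIRS = 5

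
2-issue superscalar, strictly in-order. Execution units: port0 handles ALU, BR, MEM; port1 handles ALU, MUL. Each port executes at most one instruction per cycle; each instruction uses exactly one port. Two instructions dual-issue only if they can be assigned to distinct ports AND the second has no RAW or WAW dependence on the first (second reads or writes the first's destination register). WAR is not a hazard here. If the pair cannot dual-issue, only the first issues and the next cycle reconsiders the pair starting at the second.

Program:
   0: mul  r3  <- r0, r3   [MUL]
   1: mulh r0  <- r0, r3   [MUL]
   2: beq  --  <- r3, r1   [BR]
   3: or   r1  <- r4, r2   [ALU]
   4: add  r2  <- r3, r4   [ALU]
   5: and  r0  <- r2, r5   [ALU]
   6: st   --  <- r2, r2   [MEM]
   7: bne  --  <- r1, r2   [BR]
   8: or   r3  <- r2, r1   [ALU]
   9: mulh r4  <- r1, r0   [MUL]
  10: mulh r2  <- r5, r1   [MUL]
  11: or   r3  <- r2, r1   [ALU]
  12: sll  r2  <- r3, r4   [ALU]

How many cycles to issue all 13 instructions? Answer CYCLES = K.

t=0 i0:mul.MUL ; no-port MUL/MUL
t=1 i1&i2:mulh.MUL+beq.BR ; pair
t=2 i3&i4:or.ALU+add.ALU ; pair
t=3 i5&i6:and.ALU+st.MEM ; pair
t=4 i7&i8:bne.BR+or.ALU ; pair
t=5 i9:mulh.MUL ; no-port MUL/MUL
t=6 i10:mulh.MUL ; RAW r2
t=7 i11:or.ALU ; RAW r3
t=8 i12:sll.ALU ; tail

CYCLES = 9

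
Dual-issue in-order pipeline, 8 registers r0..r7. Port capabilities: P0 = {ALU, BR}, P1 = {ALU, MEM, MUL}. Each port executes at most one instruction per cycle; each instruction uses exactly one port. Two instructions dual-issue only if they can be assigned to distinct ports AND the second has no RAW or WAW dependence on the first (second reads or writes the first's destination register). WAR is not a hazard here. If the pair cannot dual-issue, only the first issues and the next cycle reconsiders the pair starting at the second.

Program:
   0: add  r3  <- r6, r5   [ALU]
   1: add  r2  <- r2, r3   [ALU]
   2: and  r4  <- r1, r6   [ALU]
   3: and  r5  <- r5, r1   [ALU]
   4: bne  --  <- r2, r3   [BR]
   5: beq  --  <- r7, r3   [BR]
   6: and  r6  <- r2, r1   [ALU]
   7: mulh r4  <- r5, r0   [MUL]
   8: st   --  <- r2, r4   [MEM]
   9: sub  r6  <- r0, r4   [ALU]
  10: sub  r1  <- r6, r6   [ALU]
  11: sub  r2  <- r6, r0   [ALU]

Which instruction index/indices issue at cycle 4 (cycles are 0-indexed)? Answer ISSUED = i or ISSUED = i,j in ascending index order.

ISSUED = 7

0. add @i0  | RAW r3
1. add and @i1&i2  | 2-wide
2. and bne @i3&i4  | 2-wide
3. beq and @i5&i6  | 2-wide
4. mulh @i7  | no-port MUL/MEM
5. st sub @i8&i9  | 2-wide
6. sub sub @i10&i11  | 2-wide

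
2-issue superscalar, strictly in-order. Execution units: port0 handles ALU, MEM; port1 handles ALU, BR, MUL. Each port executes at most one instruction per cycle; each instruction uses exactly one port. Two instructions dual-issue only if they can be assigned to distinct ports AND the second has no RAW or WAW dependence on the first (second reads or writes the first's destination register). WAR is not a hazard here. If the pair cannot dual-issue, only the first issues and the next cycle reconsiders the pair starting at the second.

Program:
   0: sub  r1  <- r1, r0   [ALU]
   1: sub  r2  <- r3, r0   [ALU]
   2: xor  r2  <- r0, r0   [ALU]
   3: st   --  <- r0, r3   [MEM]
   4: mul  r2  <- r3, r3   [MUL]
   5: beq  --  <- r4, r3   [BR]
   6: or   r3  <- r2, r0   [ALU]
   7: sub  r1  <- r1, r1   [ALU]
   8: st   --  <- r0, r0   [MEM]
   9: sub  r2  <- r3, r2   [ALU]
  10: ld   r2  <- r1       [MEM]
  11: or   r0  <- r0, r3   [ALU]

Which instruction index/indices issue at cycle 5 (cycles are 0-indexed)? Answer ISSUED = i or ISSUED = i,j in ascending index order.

  cy0 -> i0/i1 (sub.ALU sub.ALU) 2-wide
  cy1 -> i2/i3 (xor.ALU st.MEM) 2-wide
  cy2 -> i4 (mul.MUL) no-port MUL/BR
  cy3 -> i5/i6 (beq.BR or.ALU) 2-wide
  cy4 -> i7/i8 (sub.ALU st.MEM) 2-wide
  cy5 -> i9 (sub.ALU) WAW r2
  cy6 -> i10/i11 (ld.MEM or.ALU) 2-wide

ISSUED = 9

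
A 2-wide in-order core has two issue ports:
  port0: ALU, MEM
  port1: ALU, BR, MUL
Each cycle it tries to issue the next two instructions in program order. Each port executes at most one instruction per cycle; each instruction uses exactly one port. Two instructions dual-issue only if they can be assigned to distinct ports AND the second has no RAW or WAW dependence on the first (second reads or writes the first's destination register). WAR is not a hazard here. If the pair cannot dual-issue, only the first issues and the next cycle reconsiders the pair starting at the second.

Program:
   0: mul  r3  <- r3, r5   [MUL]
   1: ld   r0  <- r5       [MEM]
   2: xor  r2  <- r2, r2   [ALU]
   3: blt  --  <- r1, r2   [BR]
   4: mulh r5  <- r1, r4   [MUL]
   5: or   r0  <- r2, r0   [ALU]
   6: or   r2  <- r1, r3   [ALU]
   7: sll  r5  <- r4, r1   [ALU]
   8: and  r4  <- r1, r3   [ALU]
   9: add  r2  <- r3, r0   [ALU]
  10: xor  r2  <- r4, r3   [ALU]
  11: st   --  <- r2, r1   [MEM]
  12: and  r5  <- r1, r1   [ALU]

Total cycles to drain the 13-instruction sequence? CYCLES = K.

CYCLES = 8

#0 head=0: mul.MUL;ld.MEM i0,i1 2-wide
#1 head=2: xor.ALU i2 RAW r2
#2 head=3: blt.BR i3 no-port BR/MUL
#3 head=4: mulh.MUL;or.ALU i4,i5 2-wide
#4 head=6: or.ALU;sll.ALU i6,i7 2-wide
#5 head=8: and.ALU;add.ALU i8,i9 2-wide
#6 head=10: xor.ALU i10 RAW r2
#7 head=11: st.MEM;and.ALU i11,i12 2-wide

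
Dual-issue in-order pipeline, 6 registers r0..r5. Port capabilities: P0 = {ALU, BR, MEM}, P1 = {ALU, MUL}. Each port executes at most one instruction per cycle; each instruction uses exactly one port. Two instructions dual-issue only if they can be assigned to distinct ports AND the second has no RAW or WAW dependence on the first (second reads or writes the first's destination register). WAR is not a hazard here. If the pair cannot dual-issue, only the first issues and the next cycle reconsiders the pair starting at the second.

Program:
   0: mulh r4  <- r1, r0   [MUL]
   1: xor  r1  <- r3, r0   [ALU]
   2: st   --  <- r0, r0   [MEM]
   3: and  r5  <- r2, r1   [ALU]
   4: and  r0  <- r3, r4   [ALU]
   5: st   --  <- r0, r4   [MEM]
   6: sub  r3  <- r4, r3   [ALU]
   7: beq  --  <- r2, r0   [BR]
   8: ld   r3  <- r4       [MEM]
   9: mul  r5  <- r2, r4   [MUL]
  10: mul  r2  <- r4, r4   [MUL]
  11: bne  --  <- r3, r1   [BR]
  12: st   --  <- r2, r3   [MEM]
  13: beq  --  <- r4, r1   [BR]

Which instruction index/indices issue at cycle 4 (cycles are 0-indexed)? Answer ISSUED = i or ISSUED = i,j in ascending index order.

ISSUED = 7

c0: i0+i1 mulh.MUL xor.ALU  2-wide
c1: i2+i3 st.MEM and.ALU  2-wide
c2: i4 and.ALU  RAW r0
c3: i5+i6 st.MEM sub.ALU  2-wide
c4: i7 beq.BR  no-port BR/MEM
c5: i8+i9 ld.MEM mul.MUL  2-wide
c6: i10+i11 mul.MUL bne.BR  2-wide
c7: i12 st.MEM  no-port MEM/BR
c8: i13 beq.BR  tail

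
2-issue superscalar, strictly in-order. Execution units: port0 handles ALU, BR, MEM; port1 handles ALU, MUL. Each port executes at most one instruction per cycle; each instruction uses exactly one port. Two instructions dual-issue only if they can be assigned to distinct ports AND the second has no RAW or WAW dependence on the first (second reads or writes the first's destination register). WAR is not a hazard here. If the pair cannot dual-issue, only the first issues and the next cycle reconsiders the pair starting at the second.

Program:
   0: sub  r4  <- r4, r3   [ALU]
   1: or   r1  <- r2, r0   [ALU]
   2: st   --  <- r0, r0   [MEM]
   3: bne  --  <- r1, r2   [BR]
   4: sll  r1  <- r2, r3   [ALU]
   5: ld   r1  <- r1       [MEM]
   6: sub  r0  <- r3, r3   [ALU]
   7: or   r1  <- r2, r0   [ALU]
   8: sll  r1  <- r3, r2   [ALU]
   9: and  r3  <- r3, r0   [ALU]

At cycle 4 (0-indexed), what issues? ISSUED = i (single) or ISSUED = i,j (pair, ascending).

ISSUED = 7

[0] i0,i1  sub.ALU+or.ALU  -- dual
[1] i2  st.MEM  -- no-port MEM/BR
[2] i3,i4  bne.BR+sll.ALU  -- dual
[3] i5,i6  ld.MEM+sub.ALU  -- dual
[4] i7  or.ALU  -- WAW r1
[5] i8,i9  sll.ALU+and.ALU  -- dual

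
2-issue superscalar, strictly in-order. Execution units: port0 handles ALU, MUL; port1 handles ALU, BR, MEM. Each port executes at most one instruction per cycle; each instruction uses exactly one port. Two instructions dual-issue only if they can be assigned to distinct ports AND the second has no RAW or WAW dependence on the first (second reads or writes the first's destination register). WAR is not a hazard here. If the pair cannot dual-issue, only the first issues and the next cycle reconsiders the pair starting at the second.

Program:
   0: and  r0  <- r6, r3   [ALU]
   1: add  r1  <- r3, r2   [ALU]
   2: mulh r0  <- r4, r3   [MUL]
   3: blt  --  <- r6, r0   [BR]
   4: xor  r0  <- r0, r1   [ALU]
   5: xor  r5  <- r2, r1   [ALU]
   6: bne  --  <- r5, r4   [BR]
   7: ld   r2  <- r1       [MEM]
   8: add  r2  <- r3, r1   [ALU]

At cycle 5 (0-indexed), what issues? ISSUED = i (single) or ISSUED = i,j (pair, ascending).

ISSUED = 7

  cy0 -> i0+i1 (and/add) dual
  cy1 -> i2 (mulh) RAW r0
  cy2 -> i3+i4 (blt/xor) dual
  cy3 -> i5 (xor) RAW r5
  cy4 -> i6 (bne) no-port BR/MEM
  cy5 -> i7 (ld) WAW r2
  cy6 -> i8 (add) tail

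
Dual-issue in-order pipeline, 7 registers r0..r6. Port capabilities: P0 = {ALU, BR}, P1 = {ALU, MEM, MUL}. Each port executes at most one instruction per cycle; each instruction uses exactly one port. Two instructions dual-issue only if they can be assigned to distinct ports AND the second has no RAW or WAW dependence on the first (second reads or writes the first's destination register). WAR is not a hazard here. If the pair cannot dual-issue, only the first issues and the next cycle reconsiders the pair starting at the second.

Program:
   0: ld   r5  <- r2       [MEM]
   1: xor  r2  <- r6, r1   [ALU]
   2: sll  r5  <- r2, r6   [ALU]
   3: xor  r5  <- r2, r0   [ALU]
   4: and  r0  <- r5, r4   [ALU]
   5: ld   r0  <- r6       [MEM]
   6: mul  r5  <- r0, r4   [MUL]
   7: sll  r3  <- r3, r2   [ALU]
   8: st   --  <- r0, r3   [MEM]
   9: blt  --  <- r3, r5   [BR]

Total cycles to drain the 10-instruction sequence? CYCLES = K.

CYCLES = 7

  cy0 -> i0/i1 (ld;xor) 2-wide
  cy1 -> i2 (sll) WAW r5
  cy2 -> i3 (xor) RAW r5
  cy3 -> i4 (and) WAW r0
  cy4 -> i5 (ld) no-port MEM/MUL
  cy5 -> i6/i7 (mul;sll) 2-wide
  cy6 -> i8/i9 (st;blt) 2-wide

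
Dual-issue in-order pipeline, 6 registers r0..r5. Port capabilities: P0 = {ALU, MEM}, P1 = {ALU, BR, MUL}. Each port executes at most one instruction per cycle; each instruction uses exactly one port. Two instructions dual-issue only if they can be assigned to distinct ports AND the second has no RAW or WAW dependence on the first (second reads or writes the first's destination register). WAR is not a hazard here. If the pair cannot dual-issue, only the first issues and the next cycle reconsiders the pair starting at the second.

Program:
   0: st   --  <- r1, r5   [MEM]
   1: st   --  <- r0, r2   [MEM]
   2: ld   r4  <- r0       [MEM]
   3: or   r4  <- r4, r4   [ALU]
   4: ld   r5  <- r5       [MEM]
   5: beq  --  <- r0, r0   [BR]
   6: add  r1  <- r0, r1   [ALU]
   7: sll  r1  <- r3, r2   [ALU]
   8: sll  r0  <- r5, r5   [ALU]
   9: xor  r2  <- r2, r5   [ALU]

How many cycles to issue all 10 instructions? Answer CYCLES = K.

0. st.MEM @i0  | no-port MEM/MEM
1. st.MEM @i1  | no-port MEM/MEM
2. ld.MEM @i2  | RAW+WAW r4
3. or.ALU;ld.MEM @i3&i4  | dual
4. beq.BR;add.ALU @i5&i6  | dual
5. sll.ALU;sll.ALU @i7&i8  | dual
6. xor.ALU @i9  | tail

CYCLES = 7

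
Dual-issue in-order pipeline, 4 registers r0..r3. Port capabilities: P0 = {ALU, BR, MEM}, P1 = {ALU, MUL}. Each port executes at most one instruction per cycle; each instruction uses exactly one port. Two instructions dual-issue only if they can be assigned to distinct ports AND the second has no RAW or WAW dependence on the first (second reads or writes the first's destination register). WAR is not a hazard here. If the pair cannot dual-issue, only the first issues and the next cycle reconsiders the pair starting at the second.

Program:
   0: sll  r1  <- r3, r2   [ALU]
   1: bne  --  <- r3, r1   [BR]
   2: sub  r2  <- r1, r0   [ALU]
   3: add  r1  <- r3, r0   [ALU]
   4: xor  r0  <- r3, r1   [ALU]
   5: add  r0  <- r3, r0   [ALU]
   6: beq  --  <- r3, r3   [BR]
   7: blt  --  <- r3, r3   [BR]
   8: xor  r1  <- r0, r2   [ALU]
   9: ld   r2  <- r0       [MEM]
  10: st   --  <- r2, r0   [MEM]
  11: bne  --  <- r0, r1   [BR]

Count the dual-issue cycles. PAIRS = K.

PAIRS = 3

c0: i0 sll  RAW r1
c1: i1,i2 bne sub  2-wide
c2: i3 add  RAW r1
c3: i4 xor  RAW+WAW r0
c4: i5,i6 add beq  2-wide
c5: i7,i8 blt xor  2-wide
c6: i9 ld  no-port MEM/MEM
c7: i10 st  no-port MEM/BR
c8: i11 bne  tail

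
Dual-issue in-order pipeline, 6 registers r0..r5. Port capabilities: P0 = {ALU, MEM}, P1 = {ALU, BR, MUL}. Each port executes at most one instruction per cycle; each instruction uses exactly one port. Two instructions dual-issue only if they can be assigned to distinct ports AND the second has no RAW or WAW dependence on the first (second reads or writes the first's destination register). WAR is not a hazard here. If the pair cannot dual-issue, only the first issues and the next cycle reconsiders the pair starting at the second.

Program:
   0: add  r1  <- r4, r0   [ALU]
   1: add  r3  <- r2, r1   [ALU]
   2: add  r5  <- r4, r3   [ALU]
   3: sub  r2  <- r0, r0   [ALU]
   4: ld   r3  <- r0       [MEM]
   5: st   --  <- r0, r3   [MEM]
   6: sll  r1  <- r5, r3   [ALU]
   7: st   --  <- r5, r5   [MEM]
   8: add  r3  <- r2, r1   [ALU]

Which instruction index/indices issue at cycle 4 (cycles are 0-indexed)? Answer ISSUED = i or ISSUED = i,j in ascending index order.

  cy0 -> i0 (add.ALU) RAW r1
  cy1 -> i1 (add.ALU) RAW r3
  cy2 -> i2&i3 (add.ALU;sub.ALU) pair
  cy3 -> i4 (ld.MEM) no-port MEM/MEM
  cy4 -> i5&i6 (st.MEM;sll.ALU) pair
  cy5 -> i7&i8 (st.MEM;add.ALU) pair

ISSUED = 5,6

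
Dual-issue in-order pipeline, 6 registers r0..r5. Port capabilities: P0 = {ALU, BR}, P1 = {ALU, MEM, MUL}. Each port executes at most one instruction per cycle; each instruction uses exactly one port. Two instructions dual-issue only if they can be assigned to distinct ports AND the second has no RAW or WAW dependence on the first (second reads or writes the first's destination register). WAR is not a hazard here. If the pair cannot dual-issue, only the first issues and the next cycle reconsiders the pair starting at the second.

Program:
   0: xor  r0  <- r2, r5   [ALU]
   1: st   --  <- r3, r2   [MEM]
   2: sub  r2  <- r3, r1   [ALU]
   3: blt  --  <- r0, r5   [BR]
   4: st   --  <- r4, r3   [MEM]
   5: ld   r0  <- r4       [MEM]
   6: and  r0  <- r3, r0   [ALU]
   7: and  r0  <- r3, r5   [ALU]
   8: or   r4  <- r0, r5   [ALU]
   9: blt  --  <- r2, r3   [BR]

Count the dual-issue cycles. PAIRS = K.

PAIRS = 3

  cy0 -> i0/i1 (xor/st) pair
  cy1 -> i2/i3 (sub/blt) pair
  cy2 -> i4 (st) no-port MEM/MEM
  cy3 -> i5 (ld) RAW+WAW r0
  cy4 -> i6 (and) WAW r0
  cy5 -> i7 (and) RAW r0
  cy6 -> i8/i9 (or/blt) pair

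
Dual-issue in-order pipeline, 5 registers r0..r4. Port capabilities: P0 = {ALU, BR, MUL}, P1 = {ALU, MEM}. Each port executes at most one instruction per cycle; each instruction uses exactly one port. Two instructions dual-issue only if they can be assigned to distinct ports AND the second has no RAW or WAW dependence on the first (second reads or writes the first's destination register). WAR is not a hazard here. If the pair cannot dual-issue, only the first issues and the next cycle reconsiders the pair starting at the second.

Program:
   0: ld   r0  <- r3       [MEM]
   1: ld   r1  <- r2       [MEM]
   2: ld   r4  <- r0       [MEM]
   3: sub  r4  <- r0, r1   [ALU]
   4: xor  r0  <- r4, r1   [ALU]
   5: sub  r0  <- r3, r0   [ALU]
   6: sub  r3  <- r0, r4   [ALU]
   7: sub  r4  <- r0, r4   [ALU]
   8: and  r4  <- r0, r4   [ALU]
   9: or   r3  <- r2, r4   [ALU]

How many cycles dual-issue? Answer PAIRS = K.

PAIRS = 1

t=0 i0:ld.MEM ; no-port MEM/MEM
t=1 i1:ld.MEM ; no-port MEM/MEM
t=2 i2:ld.MEM ; WAW r4
t=3 i3:sub.ALU ; RAW r4
t=4 i4:xor.ALU ; RAW+WAW r0
t=5 i5:sub.ALU ; RAW r0
t=6 i6,i7:sub.ALU;sub.ALU ; 2-wide
t=7 i8:and.ALU ; RAW r4
t=8 i9:or.ALU ; tail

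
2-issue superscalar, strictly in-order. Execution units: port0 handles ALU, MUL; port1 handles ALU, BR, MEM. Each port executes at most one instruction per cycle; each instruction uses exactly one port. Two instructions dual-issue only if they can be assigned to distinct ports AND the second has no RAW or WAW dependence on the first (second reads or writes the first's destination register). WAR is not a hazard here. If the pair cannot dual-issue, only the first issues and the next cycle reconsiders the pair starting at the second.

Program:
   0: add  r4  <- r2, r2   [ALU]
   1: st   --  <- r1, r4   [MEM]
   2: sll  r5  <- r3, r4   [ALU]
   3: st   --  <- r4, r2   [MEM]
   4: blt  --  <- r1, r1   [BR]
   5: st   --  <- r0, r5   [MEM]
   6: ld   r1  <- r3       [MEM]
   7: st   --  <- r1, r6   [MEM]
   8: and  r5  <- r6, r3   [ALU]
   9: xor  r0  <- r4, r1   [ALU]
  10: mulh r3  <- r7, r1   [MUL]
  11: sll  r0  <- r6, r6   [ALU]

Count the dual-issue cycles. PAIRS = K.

  cy0 -> i0 (add) RAW r4
  cy1 -> i1+i2 (st sll) 2-wide
  cy2 -> i3 (st) no-port MEM/BR
  cy3 -> i4 (blt) no-port BR/MEM
  cy4 -> i5 (st) no-port MEM/MEM
  cy5 -> i6 (ld) no-port MEM/MEM
  cy6 -> i7+i8 (st and) 2-wide
  cy7 -> i9+i10 (xor mulh) 2-wide
  cy8 -> i11 (sll) tail

PAIRS = 3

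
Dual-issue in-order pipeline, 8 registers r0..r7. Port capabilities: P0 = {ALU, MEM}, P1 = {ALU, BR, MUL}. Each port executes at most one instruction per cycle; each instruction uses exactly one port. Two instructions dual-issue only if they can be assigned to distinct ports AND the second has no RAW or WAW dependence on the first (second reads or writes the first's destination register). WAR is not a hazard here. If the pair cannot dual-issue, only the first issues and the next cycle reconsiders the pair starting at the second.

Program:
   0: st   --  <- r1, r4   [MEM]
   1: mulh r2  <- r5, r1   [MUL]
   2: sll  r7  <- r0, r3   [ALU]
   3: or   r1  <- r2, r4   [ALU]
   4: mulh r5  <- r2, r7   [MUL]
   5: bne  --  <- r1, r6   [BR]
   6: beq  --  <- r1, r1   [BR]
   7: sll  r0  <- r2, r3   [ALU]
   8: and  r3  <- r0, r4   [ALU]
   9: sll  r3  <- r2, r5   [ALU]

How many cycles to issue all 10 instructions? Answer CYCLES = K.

CYCLES = 7

#0 head=0: st.MEM mulh.MUL i0,i1 dual
#1 head=2: sll.ALU or.ALU i2,i3 dual
#2 head=4: mulh.MUL i4 no-port MUL/BR
#3 head=5: bne.BR i5 no-port BR/BR
#4 head=6: beq.BR sll.ALU i6,i7 dual
#5 head=8: and.ALU i8 WAW r3
#6 head=9: sll.ALU i9 tail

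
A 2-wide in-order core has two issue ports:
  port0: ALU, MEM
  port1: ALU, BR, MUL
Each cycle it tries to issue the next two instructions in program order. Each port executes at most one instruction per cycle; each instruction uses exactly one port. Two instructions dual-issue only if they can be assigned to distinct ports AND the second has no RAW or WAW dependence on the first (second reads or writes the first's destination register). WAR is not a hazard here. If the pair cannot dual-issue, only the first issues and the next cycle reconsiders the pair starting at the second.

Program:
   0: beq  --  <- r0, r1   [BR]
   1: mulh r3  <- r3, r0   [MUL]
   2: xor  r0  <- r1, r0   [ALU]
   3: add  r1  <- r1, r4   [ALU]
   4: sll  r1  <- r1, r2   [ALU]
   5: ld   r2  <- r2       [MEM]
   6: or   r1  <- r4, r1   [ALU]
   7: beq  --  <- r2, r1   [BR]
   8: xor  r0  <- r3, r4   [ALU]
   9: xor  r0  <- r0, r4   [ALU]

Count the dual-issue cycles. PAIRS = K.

  cy0 -> i0 (beq) no-port BR/MUL
  cy1 -> i1&i2 (mulh/xor) dual
  cy2 -> i3 (add) RAW+WAW r1
  cy3 -> i4&i5 (sll/ld) dual
  cy4 -> i6 (or) RAW r1
  cy5 -> i7&i8 (beq/xor) dual
  cy6 -> i9 (xor) tail

PAIRS = 3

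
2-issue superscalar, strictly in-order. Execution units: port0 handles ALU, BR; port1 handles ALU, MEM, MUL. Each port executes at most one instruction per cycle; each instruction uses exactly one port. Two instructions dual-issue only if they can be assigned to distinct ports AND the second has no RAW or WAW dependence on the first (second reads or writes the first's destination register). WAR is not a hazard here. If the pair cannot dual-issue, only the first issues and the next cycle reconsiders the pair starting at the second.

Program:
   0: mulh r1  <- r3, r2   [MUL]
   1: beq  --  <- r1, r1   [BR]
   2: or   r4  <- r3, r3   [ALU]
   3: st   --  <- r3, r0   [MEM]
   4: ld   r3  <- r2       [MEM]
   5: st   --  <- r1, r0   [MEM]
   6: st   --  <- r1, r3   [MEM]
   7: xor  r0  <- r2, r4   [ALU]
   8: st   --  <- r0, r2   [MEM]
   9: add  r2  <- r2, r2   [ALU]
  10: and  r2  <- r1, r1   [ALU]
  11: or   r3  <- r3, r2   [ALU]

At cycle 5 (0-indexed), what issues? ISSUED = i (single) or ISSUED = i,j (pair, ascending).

ISSUED = 6,7

#0 head=0: mulh i0 RAW r1
#1 head=1: beq;or i1+i2 dual
#2 head=3: st i3 no-port MEM/MEM
#3 head=4: ld i4 no-port MEM/MEM
#4 head=5: st i5 no-port MEM/MEM
#5 head=6: st;xor i6+i7 dual
#6 head=8: st;add i8+i9 dual
#7 head=10: and i10 RAW r2
#8 head=11: or i11 tail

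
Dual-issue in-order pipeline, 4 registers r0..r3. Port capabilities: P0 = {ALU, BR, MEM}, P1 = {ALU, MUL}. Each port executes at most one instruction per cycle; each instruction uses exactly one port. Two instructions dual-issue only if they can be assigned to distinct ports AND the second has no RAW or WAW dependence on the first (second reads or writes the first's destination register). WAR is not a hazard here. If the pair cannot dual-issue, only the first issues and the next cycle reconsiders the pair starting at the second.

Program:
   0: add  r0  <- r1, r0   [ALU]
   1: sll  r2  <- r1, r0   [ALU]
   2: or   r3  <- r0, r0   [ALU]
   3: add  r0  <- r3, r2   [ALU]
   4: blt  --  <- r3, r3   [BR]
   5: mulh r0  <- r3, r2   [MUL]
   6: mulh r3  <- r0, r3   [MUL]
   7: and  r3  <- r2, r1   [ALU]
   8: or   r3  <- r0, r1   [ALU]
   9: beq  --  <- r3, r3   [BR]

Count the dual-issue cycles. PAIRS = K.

PAIRS = 2

t=0 i0:add.ALU ; RAW r0
t=1 i1,i2:sll.ALU+or.ALU ; 2-wide
t=2 i3,i4:add.ALU+blt.BR ; 2-wide
t=3 i5:mulh.MUL ; no-port MUL/MUL
t=4 i6:mulh.MUL ; WAW r3
t=5 i7:and.ALU ; WAW r3
t=6 i8:or.ALU ; RAW r3
t=7 i9:beq.BR ; tail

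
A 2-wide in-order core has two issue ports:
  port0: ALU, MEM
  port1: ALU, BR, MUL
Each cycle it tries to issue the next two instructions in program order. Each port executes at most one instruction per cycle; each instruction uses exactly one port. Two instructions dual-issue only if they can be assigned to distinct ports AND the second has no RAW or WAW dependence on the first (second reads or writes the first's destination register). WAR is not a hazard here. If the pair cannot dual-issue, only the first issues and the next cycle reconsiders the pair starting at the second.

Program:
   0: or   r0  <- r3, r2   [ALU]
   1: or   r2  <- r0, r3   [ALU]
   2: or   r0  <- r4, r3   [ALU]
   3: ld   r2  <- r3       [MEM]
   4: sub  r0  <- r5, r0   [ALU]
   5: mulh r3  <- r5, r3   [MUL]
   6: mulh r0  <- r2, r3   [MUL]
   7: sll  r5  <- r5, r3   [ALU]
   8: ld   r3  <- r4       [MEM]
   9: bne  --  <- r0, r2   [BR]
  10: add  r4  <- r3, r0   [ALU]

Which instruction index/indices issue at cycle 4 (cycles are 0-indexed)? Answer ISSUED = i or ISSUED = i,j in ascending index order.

ISSUED = 6,7

#0 head=0: or.ALU i0 RAW r0
#1 head=1: or.ALU+or.ALU i1/i2 2-wide
#2 head=3: ld.MEM+sub.ALU i3/i4 2-wide
#3 head=5: mulh.MUL i5 no-port MUL/MUL
#4 head=6: mulh.MUL+sll.ALU i6/i7 2-wide
#5 head=8: ld.MEM+bne.BR i8/i9 2-wide
#6 head=10: add.ALU i10 tail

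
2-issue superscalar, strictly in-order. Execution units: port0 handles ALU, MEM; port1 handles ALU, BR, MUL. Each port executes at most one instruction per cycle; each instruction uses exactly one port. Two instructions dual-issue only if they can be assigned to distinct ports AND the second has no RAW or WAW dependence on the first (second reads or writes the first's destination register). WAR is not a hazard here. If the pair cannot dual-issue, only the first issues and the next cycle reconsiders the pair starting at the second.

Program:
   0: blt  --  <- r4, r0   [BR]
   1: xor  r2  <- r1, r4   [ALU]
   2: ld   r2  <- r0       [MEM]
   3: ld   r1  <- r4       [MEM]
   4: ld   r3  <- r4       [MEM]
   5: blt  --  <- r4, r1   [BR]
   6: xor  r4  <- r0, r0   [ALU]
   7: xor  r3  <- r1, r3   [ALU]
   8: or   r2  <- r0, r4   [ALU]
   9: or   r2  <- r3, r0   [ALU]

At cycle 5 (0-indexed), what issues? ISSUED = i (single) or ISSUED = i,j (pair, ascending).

t=0 i0&i1:blt/xor ; 2-wide
t=1 i2:ld ; no-port MEM/MEM
t=2 i3:ld ; no-port MEM/MEM
t=3 i4&i5:ld/blt ; 2-wide
t=4 i6&i7:xor/xor ; 2-wide
t=5 i8:or ; WAW r2
t=6 i9:or ; tail

ISSUED = 8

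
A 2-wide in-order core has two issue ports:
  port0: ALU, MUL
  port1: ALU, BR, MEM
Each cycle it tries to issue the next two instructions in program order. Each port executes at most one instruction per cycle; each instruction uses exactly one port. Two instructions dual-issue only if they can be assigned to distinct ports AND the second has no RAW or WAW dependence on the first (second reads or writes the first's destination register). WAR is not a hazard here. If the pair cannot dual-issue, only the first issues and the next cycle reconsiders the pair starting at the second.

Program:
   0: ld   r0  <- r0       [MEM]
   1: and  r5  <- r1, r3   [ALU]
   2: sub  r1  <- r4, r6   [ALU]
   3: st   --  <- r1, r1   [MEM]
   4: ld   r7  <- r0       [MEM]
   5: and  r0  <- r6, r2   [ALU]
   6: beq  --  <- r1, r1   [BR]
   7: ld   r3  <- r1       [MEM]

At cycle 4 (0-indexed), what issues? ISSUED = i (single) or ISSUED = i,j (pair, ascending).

ISSUED = 6

[0] i0&i1  ld and  -- dual
[1] i2  sub  -- RAW r1
[2] i3  st  -- no-port MEM/MEM
[3] i4&i5  ld and  -- dual
[4] i6  beq  -- no-port BR/MEM
[5] i7  ld  -- tail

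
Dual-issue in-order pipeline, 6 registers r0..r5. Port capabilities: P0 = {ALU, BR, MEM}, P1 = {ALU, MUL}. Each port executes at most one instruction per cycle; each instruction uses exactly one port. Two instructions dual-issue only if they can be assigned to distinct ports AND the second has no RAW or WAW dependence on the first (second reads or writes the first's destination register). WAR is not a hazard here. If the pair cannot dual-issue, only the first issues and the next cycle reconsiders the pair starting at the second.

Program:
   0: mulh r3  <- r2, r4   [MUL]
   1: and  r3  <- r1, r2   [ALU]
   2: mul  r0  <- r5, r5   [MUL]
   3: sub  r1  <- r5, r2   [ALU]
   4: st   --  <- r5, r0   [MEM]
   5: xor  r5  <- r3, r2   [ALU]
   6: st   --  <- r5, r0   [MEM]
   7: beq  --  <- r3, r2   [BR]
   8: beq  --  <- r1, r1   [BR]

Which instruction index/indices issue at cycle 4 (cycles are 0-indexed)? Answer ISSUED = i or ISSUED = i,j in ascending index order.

ISSUED = 6

[0] i0  mulh.MUL  -- WAW r3
[1] i1&i2  and.ALU+mul.MUL  -- pair
[2] i3&i4  sub.ALU+st.MEM  -- pair
[3] i5  xor.ALU  -- RAW r5
[4] i6  st.MEM  -- no-port MEM/BR
[5] i7  beq.BR  -- no-port BR/BR
[6] i8  beq.BR  -- tail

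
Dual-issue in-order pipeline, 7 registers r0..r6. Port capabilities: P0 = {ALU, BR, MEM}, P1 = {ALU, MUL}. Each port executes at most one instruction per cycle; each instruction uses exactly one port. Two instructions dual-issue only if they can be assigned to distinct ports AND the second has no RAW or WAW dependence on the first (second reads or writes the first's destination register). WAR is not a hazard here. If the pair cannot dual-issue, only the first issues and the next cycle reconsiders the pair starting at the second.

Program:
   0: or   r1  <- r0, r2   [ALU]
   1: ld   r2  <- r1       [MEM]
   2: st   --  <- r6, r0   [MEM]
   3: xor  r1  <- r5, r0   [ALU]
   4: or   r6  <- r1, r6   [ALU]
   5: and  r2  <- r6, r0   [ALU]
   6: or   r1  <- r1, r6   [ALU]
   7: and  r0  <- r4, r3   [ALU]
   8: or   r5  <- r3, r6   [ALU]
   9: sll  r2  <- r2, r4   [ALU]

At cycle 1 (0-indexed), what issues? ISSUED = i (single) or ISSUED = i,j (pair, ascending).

ISSUED = 1

[0] i0  or  -- RAW r1
[1] i1  ld  -- no-port MEM/MEM
[2] i2+i3  st xor  -- dual
[3] i4  or  -- RAW r6
[4] i5+i6  and or  -- dual
[5] i7+i8  and or  -- dual
[6] i9  sll  -- tail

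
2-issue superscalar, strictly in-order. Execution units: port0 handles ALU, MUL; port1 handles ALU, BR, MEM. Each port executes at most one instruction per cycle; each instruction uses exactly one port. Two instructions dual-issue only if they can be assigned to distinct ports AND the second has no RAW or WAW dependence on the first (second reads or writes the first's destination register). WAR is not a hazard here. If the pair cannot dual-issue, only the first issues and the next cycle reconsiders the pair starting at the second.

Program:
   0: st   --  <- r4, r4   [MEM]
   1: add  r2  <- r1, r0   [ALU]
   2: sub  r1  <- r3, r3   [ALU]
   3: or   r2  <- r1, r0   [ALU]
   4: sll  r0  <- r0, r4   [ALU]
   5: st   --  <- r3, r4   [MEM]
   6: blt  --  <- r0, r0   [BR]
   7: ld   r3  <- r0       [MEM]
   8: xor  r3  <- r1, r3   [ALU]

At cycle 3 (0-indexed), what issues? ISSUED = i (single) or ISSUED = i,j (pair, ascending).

c0: i0&i1 st.MEM;add.ALU  2-wide
c1: i2 sub.ALU  RAW r1
c2: i3&i4 or.ALU;sll.ALU  2-wide
c3: i5 st.MEM  no-port MEM/BR
c4: i6 blt.BR  no-port BR/MEM
c5: i7 ld.MEM  RAW+WAW r3
c6: i8 xor.ALU  tail

ISSUED = 5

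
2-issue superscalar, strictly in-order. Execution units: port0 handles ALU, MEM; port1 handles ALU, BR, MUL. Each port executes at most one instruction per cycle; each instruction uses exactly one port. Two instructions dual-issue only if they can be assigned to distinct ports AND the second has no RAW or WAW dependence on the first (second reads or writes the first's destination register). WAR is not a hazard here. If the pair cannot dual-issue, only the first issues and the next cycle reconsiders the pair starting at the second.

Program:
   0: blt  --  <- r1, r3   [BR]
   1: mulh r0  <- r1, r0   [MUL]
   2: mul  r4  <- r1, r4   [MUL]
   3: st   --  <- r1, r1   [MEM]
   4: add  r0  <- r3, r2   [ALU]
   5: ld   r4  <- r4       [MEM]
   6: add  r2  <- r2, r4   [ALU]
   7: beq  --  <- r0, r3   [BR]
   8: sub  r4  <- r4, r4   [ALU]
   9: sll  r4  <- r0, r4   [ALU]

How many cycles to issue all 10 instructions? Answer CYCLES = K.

CYCLES = 7

[0] i0  blt.BR  -- no-port BR/MUL
[1] i1  mulh.MUL  -- no-port MUL/MUL
[2] i2+i3  mul.MUL;st.MEM  -- pair
[3] i4+i5  add.ALU;ld.MEM  -- pair
[4] i6+i7  add.ALU;beq.BR  -- pair
[5] i8  sub.ALU  -- RAW+WAW r4
[6] i9  sll.ALU  -- tail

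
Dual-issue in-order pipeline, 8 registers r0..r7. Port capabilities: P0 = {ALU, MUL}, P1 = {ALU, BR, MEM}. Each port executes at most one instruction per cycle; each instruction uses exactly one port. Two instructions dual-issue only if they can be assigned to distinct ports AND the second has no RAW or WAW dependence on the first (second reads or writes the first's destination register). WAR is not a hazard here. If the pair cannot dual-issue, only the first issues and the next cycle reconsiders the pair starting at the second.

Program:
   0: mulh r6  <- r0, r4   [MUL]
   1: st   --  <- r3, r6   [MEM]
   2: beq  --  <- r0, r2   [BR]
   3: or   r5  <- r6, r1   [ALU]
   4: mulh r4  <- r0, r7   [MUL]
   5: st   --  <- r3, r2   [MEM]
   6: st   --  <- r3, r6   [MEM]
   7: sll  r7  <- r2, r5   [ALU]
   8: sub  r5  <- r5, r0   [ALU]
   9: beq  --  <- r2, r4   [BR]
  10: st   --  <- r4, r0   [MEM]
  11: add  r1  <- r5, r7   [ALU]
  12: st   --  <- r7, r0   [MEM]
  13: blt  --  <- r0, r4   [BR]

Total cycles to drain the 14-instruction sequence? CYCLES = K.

CYCLES = 9

t=0 i0:mulh ; RAW r6
t=1 i1:st ; no-port MEM/BR
t=2 i2+i3:beq/or ; pair
t=3 i4+i5:mulh/st ; pair
t=4 i6+i7:st/sll ; pair
t=5 i8+i9:sub/beq ; pair
t=6 i10+i11:st/add ; pair
t=7 i12:st ; no-port MEM/BR
t=8 i13:blt ; tail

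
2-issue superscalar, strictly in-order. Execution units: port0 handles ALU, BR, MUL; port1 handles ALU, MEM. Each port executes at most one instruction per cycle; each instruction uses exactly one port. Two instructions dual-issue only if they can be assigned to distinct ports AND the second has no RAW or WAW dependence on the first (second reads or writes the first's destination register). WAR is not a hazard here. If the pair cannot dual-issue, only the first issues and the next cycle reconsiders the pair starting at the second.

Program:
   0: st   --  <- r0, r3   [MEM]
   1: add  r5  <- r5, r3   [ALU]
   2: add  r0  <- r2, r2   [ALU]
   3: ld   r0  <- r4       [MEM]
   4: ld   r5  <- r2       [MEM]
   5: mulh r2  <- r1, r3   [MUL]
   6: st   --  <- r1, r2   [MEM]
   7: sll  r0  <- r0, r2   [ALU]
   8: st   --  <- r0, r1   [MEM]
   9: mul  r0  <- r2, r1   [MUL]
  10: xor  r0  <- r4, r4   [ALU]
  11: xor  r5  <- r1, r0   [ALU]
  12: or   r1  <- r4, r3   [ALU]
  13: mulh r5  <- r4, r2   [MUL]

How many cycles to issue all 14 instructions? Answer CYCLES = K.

CYCLES = 9

t=0 i0,i1:st.MEM add.ALU ; pair
t=1 i2:add.ALU ; WAW r0
t=2 i3:ld.MEM ; no-port MEM/MEM
t=3 i4,i5:ld.MEM mulh.MUL ; pair
t=4 i6,i7:st.MEM sll.ALU ; pair
t=5 i8,i9:st.MEM mul.MUL ; pair
t=6 i10:xor.ALU ; RAW r0
t=7 i11,i12:xor.ALU or.ALU ; pair
t=8 i13:mulh.MUL ; tail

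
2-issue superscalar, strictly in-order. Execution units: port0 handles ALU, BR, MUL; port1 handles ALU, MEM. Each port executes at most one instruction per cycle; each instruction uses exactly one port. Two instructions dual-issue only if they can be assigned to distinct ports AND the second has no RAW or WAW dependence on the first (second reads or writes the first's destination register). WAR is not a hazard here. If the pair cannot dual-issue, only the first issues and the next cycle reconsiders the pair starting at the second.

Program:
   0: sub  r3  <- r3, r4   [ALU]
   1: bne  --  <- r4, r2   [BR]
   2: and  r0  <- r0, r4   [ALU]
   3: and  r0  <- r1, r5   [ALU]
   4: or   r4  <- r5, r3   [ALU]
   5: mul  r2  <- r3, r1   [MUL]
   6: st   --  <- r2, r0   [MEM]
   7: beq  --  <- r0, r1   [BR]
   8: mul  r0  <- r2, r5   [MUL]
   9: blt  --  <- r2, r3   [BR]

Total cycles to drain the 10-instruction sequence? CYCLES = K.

CYCLES = 7

c0: i0&i1 sub.ALU;bne.BR  pair
c1: i2 and.ALU  WAW r0
c2: i3&i4 and.ALU;or.ALU  pair
c3: i5 mul.MUL  RAW r2
c4: i6&i7 st.MEM;beq.BR  pair
c5: i8 mul.MUL  no-port MUL/BR
c6: i9 blt.BR  tail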